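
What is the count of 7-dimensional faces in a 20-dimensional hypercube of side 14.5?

Number of 7-faces = C(20,7) · 2^(20-7) = 77520 · 8192 = 635043840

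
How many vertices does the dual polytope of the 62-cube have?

Number of vertices = 2n = 124.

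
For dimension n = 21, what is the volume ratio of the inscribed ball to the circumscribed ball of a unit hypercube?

V_in/V_out = n^(-n/2) = 21^(-21/2) ≈ 1.30827e-14.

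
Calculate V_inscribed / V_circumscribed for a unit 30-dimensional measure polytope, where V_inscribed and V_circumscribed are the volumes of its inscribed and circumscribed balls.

V_in/V_out = n^(-n/2) = 30^(-30/2) ≈ 6.96917e-23.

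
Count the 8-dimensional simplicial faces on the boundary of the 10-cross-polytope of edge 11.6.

Each 8-face is the convex hull of 9 vertices, one chosen as ±e_i from each of 9 distinct axes: 2^9·C(10,9) = 5120.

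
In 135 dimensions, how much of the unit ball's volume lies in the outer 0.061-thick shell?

V(inner)/V(outer) = ((1-0.061)/1)^135 ≈ 0.0002041, so the shell fraction is 0.999796.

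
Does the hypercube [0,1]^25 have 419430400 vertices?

False. The 25-cube has 2^25 = 33554432 vertices.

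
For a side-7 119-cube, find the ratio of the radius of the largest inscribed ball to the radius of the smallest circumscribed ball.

r_in / r_out = (7/2) / (7√119/2) = 1/√119 ≈ 0.0916698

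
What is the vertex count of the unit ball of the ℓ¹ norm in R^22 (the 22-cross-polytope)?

The vertices are ±e_1, ..., ±e_22, so there are 2·22 = 44.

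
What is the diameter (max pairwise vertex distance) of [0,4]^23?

Diagonal = √23 · 4 ≈ 19.1833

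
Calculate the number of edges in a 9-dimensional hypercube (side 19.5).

An n-cube has n·2^(n-1) edges. With n = 9: 9·256 = 2304.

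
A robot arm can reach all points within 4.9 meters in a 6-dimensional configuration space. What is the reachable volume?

V_6(4.9) = π^(6/2) · (4.9)^6 / Γ(6/2 + 1) ≈ 71527.8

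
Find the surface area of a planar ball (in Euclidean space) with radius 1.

S = n·V_n(r)/r = 2·V_2(1)/1 (volume-to-surface relation), giving 2πr = 2π·1 ≈ 6.28319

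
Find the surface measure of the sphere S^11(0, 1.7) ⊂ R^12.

S_12(1.7) = 2·π^(12/2)·(1.7)^11 / Γ(12/2) ≈ 5491.44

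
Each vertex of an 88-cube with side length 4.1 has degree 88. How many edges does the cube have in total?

Number of 1-faces = C(88,1)·2^(88-1) = 88·154742504910672534362390528 = 13617340432139183023890366464.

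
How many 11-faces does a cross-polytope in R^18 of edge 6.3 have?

Each 11-face is the convex hull of 12 vertices, one chosen as ±e_i from each of 12 distinct axes: 2^12·C(18,12) = 76038144.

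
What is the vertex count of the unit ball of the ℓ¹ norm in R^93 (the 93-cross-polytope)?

The vertices are ±e_1, ..., ±e_93, so there are 2·93 = 186.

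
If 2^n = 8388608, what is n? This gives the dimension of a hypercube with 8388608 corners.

Since 2^n = 8388608, we have n = 23.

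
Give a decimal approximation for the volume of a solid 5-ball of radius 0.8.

V_5(0.8) = π^(5/2) · (0.8)^5 / Γ(5/2 + 1) ≈ 1.72484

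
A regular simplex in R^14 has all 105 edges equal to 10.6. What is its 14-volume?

For a regular n-simplex with edge a, V = (a^n / n!)·√((n+1)/2^n). With a=10.6, n=14: V ≈ 78.471.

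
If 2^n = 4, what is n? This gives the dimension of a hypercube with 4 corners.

The n-cube has 2^n vertices, and 4 = 2^2, so n = 2.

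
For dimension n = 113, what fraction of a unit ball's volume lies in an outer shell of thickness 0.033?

1 - (1-0.033)^113 ≈ 0.977448 ≈ 97.74%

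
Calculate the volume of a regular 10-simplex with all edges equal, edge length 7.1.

V_10 = √(11) · 7.1^10 / (10! · 2^(10/2)) ≈ 9.29751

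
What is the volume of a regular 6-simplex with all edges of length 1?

V = (1^6 / 6!) · √((6+1) / 2^6) ≈ 0.000459332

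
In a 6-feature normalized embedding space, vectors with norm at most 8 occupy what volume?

V_6(8) = π^(6/2) · (8)^6 / Γ(6/2 + 1) = 131072·π^3/3 ≈ 1.35468e+06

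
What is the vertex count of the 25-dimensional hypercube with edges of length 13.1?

An n-cube has 2^n vertices; for n = 25 that is 2^25 = 33554432.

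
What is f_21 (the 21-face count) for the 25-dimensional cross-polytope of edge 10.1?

Number of 21-faces = 2^(21+1) · C(25,21+1) = 4194304 · 2300 = 9646899200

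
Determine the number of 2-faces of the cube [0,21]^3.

f_2(3-cube) = (3 choose 2) · 2^1 = 6.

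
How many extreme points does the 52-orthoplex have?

An n-cross-polytope has 2n vertices; here n = 52, giving 104.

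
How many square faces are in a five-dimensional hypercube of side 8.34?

Number of 2-faces = C(5,2) · 2^(5-2) = 10 · 8 = 80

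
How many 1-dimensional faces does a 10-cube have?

Number of 1-faces = C(10,1) · 2^(10-1) = 10 · 512 = 5120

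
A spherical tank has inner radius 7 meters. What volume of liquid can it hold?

V_3(7) = π^(3/2) · (7)^3 / Γ(3/2 + 1) = 1372·π/3 ≈ 1436.76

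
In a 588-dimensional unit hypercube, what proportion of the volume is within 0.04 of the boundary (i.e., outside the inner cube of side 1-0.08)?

The inner cube has side 1-2·0.04 = 0.92 and volume (0.92)^588 ≈ 5.096e-22, so the shell holds 1 - 5.096e-22 of the volume.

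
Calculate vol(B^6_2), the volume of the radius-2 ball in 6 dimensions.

V = 32·π^3/3 ≈ 330.734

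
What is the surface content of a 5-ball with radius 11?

|∂B_5(11)| = 117128·π^2/3 ≈ 385336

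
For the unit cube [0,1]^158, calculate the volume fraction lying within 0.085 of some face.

The inner cube has side 1-2·0.085 = 0.83 and volume (0.83)^158 ≈ 1.638e-13, so the shell holds 1 - 1.638e-13 of the volume.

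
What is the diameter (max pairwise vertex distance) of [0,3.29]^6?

Diagonal = √6 · 3.29 ≈ 8.05882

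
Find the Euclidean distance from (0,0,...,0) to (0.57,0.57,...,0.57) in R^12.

d = √(0.57² + 0.57² + ... + 0.57²) [12 terms] = √(12·0.57²) = 0.57√12 ≈ 1.97454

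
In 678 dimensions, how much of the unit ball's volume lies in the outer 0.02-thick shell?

1 - (1-0.02)^678 ≈ 0.9999988747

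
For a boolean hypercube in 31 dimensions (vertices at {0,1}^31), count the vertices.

An n-cube has 2^n vertices; for n = 31 that is 2^31 = 2147483648.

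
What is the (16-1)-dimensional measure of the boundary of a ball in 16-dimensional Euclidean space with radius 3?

S = n·V_n(r)/r = 16·V_16(3)/3 (volume-to-surface relation), giving 1594323·π^8/280 ≈ 5.40278e+07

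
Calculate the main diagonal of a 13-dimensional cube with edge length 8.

Diagonal = √13 · 8 ≈ 28.8444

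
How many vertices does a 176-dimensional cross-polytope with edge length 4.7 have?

An n-cross-polytope has 2n vertices; here n = 176, giving 352.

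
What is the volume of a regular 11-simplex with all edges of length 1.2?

V = (1.2^11 / 11!) · √((11+1) / 2^11) ≈ 1.42483e-08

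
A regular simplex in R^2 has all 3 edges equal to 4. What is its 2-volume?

Area = (√3/4) · 4² = 6.9282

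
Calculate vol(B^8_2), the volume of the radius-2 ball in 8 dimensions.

The n-ball volume is π^(n/2)·r^n/Γ(n/2+1). With n=8, r=2: V = 32·π^4/3 ≈ 1039.03.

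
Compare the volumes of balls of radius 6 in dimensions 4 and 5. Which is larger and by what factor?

V_4(6) ≈ 6395.5, V_5(6) ≈ 40931.2. The 5-ball is larger by a factor of 6.4.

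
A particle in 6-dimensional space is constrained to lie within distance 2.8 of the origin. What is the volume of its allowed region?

V_6(2.8) = π^(6/2) · (2.8)^6 / Γ(6/2 + 1) ≈ 2490.27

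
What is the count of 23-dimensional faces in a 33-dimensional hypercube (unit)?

An n-cube has C(n,k)·2^(n-k) k-faces. Here C(33,23)·2^10 = 92561040·1024 = 94782504960.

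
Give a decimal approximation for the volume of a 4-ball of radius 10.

The n-ball volume is π^(n/2)·r^n/Γ(n/2+1). With n=4, r=10: V = 5000·π^2 ≈ 49348.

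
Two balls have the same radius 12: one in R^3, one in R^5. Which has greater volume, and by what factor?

V_3(12) ≈ 7238.23, V_5(12) ≈ 1.3098e+06. The 5-ball is larger by a factor of 181.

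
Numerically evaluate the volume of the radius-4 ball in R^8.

V = 8192·π^4/3 ≈ 265992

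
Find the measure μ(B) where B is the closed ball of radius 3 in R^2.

The n-ball volume is π^(n/2)·r^n/Γ(n/2+1). With n=2, r=3: V = 9·π ≈ 28.2743.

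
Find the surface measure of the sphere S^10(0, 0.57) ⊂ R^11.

The surface area of an n-ball is 2π^(n/2) r^(n-1) / Γ(n/2). For n=11, r=0.57: 0.0750319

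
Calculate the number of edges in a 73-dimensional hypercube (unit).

An n-cube has n·2^(n-1) edges. With n = 73: 73·4722366482869645213696 = 344732753249484100599808.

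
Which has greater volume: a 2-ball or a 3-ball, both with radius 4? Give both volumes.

V_2(4) ≈ 50.2655. V_3(4) ≈ 268.083. The 3-ball is larger.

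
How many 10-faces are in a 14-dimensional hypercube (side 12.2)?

f_10(14-cube) = (14 choose 10) · 2^4 = 16016.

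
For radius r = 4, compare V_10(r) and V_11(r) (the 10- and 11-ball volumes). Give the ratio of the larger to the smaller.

V_10(4) ≈ 2.67404e+06, V_11(4) ≈ 7.9025e+06. The 11-ball is larger by a factor of 2.955.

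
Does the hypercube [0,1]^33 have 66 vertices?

False. The 33-cube has 2^33 = 8589934592 vertices.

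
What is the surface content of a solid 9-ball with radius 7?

The surface area of an n-ball is 2π^(n/2) r^(n-1) / Γ(n/2). For n=9, r=7: 26353376·π^4/15 ≈ 1.71137e+08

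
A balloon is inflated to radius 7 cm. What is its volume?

Volume = π^{3/2}·(7)^3/Γ(5/2) = 1372·π/3 ≈ 1436.76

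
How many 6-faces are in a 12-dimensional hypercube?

Number of 6-faces = C(12,6) · 2^(12-6) = 924 · 64 = 59136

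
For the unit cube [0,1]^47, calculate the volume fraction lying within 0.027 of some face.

The inner cube has side 1-2·0.027 = 0.946 and volume (0.946)^47 ≈ 0.0736, so the shell holds 0.926399 of the volume.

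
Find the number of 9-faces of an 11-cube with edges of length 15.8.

Choose 9 of 11 axes to span the face (C(11,9) = 55 ways), then fix each of the remaining 2 coordinates at one of its two extreme values (2^2 = 4 ways): 55·4 = 220.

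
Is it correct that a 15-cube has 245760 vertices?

False. The 15-cube has 2^15 = 32768 vertices.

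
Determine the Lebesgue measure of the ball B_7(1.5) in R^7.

The n-ball volume is π^(n/2)·r^n/Γ(n/2+1). With n=7, r=1.5: V = 729·π^3/280 ≈ 80.7271.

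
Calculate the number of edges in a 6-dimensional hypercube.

The 6-cube has n·2^(n-1) = 6·2^5 = 6·32 = 192 edges.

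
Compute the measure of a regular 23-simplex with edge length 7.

V = (7^23 / 23!) · √((23+1) / 2^23) ≈ 1.79069e-06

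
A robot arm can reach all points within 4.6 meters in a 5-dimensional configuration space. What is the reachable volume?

Volume = π^{5/2}·(4.6)^5/Γ(7/2) ≈ 10841.5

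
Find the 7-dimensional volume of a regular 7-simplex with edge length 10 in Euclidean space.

Volume = 10^7 · √(8/2^7) / 7! ≈ 496.032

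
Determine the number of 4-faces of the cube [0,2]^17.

f_4(17-cube) = (17 choose 4) · 2^13 = 19496960.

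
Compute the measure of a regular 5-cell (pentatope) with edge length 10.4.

Volume = 10.4^4 · √(5/2^4) / 4! ≈ 272.488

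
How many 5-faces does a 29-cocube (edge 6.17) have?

An n-cross-polytope has 2^(k+1)·C(n,k+1) k-faces. Here 2^6·C(29,6) = 64·475020 = 30401280.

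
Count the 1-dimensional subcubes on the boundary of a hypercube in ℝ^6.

f_1(6-cube) = (6 choose 1) · 2^5 = 192.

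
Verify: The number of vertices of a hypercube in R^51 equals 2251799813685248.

True. The 51-cube has 2^51 = 2251799813685248 vertices.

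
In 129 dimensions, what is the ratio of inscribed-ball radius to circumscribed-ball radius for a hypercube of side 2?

Ratio = (s/2)/(s√129/2) = 129^(-1/2) ≈ 0.0880451.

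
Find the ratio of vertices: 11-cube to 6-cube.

The 11-cube has 2^11 = 2048 vertices. The 6-cube has 2^6 = 64 vertices. Ratio: 2048/64 = 32.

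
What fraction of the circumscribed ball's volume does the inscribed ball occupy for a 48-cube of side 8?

The radii are 8/2 and 8√48/2, so the volume ratio is (1/√48)^48 = 48^{-48/2} ≈ 4.469e-41.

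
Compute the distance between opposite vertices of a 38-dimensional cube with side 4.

||(4,4,...,4)|| = √(38)·4 ≈ 24.6577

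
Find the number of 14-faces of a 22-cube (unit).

Choose 14 of 22 axes to span the face (C(22,14) = 319770 ways), then fix each of the remaining 8 coordinates at one of its two extreme values (2^8 = 256 ways): 319770·256 = 81861120.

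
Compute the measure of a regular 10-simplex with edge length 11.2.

V_10 = √(11) · 11.2^10 / (10! · 2^(10/2)) ≈ 887.082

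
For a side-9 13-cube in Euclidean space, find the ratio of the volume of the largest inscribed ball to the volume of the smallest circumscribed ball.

The radii are 9/2 and 9√13/2, so the volume ratio is (1/√13)^13 = 13^{-13/2} ≈ 5.74603e-08.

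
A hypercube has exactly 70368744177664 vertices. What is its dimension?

2^n = 70368744177664 ⇒ n = log_2(70368744177664) = 46.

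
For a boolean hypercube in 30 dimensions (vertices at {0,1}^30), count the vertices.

The 30-cube has 2^30 = 1073741824 vertices.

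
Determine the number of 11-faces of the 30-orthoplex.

Each 11-face is the convex hull of 12 vertices, one chosen as ±e_i from each of 12 distinct axes: 2^12·C(30,12) = 354276249600.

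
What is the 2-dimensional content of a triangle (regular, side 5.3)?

Area = (√3/4) · 5.3² = 12.1633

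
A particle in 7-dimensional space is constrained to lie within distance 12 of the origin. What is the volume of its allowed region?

V_7(12) = π^(7/2) · (12)^7 / Γ(7/2 + 1) = 191102976·π^3/35 ≈ 1.69297e+08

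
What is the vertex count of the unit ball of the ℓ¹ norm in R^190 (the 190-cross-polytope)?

An n-cross-polytope has 2n vertices; here n = 190, giving 380.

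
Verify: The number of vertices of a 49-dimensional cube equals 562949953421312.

True. The 49-cube has 2^49 = 562949953421312 vertices.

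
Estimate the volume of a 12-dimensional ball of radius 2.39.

V_12(2.39) = π^(12/2) · (2.39)^12 / Γ(12/2 + 1) ≈ 46381.2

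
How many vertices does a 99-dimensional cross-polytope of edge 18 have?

An n-cross-polytope has 2n vertices; here n = 99, giving 198.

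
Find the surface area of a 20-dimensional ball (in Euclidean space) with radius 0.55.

|∂B_20(0.55)| ≈ 6.02084e-06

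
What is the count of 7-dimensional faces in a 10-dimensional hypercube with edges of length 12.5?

Choose 7 of 10 axes to span the face (C(10,7) = 120 ways), then fix each of the remaining 3 coordinates at one of its two extreme values (2^3 = 8 ways): 120·8 = 960.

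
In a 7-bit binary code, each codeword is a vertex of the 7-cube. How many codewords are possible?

Each vertex is a binary string of length 7, so there are 2^7 = 128.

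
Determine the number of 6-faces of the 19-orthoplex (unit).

Number of 6-faces = 2^(6+1) · C(19,6+1) = 128 · 50388 = 6449664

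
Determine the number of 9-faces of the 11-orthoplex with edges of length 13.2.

Each 9-face is the convex hull of 10 vertices, one chosen as ±e_i from each of 10 distinct axes: 2^10·C(11,10) = 11264.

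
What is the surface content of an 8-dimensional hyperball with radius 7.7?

S = n·V_n(r)/r = 8·V_8(7.7)/7.7 (volume-to-surface relation), giving 5.21091e+07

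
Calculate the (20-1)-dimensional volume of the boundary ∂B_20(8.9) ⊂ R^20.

|∂B_20(8.9)| ≈ 5.63866e+17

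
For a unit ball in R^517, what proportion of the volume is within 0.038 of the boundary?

1 - (1-0.038)^517 ≈ 0.999999998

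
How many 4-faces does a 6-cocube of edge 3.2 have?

Number of 4-faces = 2^(4+1) · C(6,4+1) = 32 · 6 = 192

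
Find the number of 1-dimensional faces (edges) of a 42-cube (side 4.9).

Each of the 2^42 = 4398046511104 vertices has degree 42; total edges = 42·2^42/2 = 92358976733184.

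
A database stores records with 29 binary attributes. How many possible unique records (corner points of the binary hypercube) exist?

The 29-cube has 2^29 = 536870912 vertices.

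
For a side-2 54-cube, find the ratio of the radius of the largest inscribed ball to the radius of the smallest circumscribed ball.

r_in / r_out = (2/2) / (2√54/2) = 1/√54 ≈ 0.136083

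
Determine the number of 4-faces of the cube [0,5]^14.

Choose 4 of 14 axes to span the face (C(14,4) = 1001 ways), then fix each of the remaining 10 coordinates at one of its two extreme values (2^10 = 1024 ways): 1001·1024 = 1025024.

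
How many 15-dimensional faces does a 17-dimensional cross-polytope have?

f_15(17-orthoplex) = 2^16 · (17 choose 16) = 1114112.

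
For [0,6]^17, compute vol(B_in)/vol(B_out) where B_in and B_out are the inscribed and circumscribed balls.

V_in/V_out = n^(-n/2) = 17^(-17/2) ≈ 3.47684e-11.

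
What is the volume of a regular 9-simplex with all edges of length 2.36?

Volume = 2.36^9 · √(10/2^9) / 9! ≈ 0.000874601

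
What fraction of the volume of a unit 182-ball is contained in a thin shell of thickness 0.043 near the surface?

Shell fraction = 1 - (1-0.043)^182 ≈ 0.999664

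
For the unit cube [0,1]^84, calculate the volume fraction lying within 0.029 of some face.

1 - (1 - 2·0.029)^84 = 1 - 0.942^84 ≈ 0.993389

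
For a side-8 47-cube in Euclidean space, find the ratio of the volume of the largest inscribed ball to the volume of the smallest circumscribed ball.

The radii are 8/2 and 8√47/2, so the volume ratio is (1/√47)^47 = 47^{-47/2} ≈ 5.07809e-40.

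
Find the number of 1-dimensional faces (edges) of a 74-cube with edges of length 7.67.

Number of 1-faces = C(74,1)·2^(74-1) = 74·9444732965739290427392 = 698910239464707491627008.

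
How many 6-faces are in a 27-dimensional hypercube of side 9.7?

An n-cube has C(n,k)·2^(n-k) k-faces. Here C(27,6)·2^21 = 296010·2097152 = 620777963520.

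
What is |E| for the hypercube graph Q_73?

Number of 1-faces = C(73,1)·2^(73-1) = 73·4722366482869645213696 = 344732753249484100599808.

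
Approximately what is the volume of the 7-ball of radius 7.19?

Volume = π^{7/2}·(7.19)^7/Γ(9/2) ≈ 4.69335e+06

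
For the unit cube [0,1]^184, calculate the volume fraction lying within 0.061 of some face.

Shell fraction = 1 - (1-0.122)^184 ≈ 1 - 4.009e-11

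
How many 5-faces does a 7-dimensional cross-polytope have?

Number of 5-faces = 2^(5+1) · C(7,5+1) = 64 · 7 = 448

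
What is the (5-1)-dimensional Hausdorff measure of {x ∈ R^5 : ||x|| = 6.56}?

The surface area of an n-ball is 2π^(n/2) r^(n-1) / Γ(n/2). For n=5, r=6.56: 48739.8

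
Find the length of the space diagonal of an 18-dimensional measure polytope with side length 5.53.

Diagonal = √18 · 5.53 ≈ 23.4618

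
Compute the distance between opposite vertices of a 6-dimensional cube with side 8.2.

Diagonal = √6 · 8.2 ≈ 20.0858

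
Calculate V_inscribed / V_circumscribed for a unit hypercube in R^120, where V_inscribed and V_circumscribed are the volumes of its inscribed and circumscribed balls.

The radii are 1/2 and 1√120/2, so the volume ratio is (1/√120)^120 = 120^{-120/2} ≈ 1.7747e-125.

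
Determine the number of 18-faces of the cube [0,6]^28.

Number of 18-faces = C(28,18) · 2^(28-18) = 13123110 · 1024 = 13438064640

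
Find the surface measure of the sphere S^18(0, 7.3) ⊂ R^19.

|∂B_19(7.3)| ≈ 3.0701e+15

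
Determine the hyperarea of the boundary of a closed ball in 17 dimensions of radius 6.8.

S = n·V_n(r)/r = 17·V_17(6.8)/6.8 (volume-to-surface relation), giving 5.00902e+13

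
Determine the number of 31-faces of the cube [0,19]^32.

An n-cube has C(n,k)·2^(n-k) k-faces. Here C(32,31)·2^1 = 32·2 = 64.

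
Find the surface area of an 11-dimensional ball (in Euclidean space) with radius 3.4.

S_11(3.4) = 2·π^(11/2)·(3.4)^10 / Γ(11/2) ≈ 4.27845e+06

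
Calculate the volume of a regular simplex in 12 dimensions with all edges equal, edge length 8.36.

V_12 = √(13) · 8.36^12 / (12! · 2^(12/2)) ≈ 13.7066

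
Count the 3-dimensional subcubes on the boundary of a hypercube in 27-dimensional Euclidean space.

Choose 3 of 27 axes to span the face (C(27,3) = 2925 ways), then fix each of the remaining 24 coordinates at one of its two extreme values (2^24 = 16777216 ways): 2925·16777216 = 49073356800.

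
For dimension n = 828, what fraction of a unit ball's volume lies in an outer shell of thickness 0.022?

1 - (1-0.022)^828 ≈ 0.99999999 ≈ 99.999999%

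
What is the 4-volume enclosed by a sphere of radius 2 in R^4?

The n-ball volume is π^(n/2)·r^n/Γ(n/2+1). With n=4, r=2: V = 8·π^2 ≈ 78.9568.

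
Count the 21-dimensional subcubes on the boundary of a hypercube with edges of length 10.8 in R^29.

An n-cube has C(n,k)·2^(n-k) k-faces. Here C(29,21)·2^8 = 4292145·256 = 1098789120.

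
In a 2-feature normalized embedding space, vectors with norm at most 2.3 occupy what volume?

Volume = π^{2/2}·(2.3)^2/Γ(2) ≈ 16.619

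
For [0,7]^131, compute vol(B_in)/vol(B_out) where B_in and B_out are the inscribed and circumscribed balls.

Volume scales as r^n, and r_in/r_out = 1/√131, giving (1/√131)^131 ≈ 2.0832e-139.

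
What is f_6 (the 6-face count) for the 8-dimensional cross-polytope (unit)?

Number of 6-faces = 2^(6+1) · C(8,6+1) = 128 · 8 = 1024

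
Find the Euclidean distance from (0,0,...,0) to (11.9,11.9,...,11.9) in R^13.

Diagonal = √13 · 11.9 ≈ 42.9061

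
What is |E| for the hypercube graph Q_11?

Number of 1-faces = C(11,1)·2^(11-1) = 11·1024 = 11264.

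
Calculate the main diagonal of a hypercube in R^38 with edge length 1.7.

||(1.7,1.7,...,1.7)|| = √(38)·1.7 ≈ 10.4795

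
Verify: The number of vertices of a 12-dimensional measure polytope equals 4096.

True. The 12-cube has 2^12 = 4096 vertices.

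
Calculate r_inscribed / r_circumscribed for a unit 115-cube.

r_in = 1/2 (half the side); r_out = 1√115/2 (half the diagonal). Ratio = 1/√115 ≈ 0.0932505.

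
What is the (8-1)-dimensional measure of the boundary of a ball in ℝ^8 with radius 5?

The surface area of an n-ball is 2π^(n/2) r^(n-1) / Γ(n/2). For n=8, r=5: 78125·π^4/3 ≈ 2.5367e+06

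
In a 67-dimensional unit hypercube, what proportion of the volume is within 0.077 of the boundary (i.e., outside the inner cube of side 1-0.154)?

The inner cube has side 1-2·0.077 = 0.846 and volume (0.846)^67 ≈ 1.361e-05, so the shell holds 0.999986 of the volume.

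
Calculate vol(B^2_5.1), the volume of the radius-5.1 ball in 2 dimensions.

Volume = π^{2/2}·(5.1)^2/Γ(2) ≈ 81.7128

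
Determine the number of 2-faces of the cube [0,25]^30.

Number of 2-faces = C(30,2) · 2^(30-2) = 435 · 268435456 = 116769423360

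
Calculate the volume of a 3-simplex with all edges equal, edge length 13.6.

Volume = (√2/12) · 13.6³ = 296.449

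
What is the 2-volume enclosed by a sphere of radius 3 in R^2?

Volume = π^{2/2}·(3)^2/Γ(2) = 9·π ≈ 28.2743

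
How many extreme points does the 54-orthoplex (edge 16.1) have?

The 54-dimensional cross-polytope has 2n = 2·54 = 108 vertices.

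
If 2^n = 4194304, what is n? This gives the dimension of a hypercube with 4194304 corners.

Since 2^n = 4194304, we have n = 22.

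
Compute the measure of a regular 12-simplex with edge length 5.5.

Volume = 5.5^12 · √(13/2^12) / 12! ≈ 0.0901171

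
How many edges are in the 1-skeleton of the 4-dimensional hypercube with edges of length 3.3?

The 4-cube has n·2^(n-1) = 4·2^3 = 4·8 = 32 edges.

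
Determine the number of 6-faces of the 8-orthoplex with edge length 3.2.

f_6(8-orthoplex) = 2^7 · (8 choose 7) = 1024.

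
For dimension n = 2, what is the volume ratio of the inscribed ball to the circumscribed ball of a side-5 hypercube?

The radii are 5/2 and 5√2/2, so the volume ratio is (1/√2)^2 = 2^{-2/2} ≈ 0.5.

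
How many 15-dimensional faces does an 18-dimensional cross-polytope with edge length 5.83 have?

f_15(18-orthoplex) = 2^16 · (18 choose 16) = 10027008.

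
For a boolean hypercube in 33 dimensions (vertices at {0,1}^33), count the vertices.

Each vertex is a binary string of length 33, so there are 2^33 = 8589934592.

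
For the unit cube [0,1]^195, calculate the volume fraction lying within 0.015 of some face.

Shell fraction = 1 - (1-0.03)^195 ≈ 0.997367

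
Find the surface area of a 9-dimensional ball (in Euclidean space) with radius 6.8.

S = n·V_n(r)/r = 9·V_9(6.8)/6.8 (volume-to-surface relation), giving 1.35716e+08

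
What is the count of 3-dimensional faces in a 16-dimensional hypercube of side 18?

Number of 3-faces = C(16,3) · 2^(16-3) = 560 · 8192 = 4587520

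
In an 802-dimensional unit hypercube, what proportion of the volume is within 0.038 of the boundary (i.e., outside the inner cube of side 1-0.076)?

1 - (1 - 2·0.038)^802 = 1 - 0.924^802 ≈ 1 - 2.944e-28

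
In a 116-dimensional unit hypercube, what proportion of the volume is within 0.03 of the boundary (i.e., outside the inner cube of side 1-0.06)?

The inner cube has side 1-2·0.03 = 0.94 and volume (0.94)^116 ≈ 0.0007635, so the shell holds 0.999236 of the volume.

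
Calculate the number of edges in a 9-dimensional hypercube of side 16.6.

Each of the 2^9 = 512 vertices has degree 9; total edges = 9·2^9/2 = 2304.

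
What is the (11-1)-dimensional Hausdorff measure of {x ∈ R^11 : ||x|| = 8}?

The surface area of an n-ball is 2π^(n/2) r^(n-1) / Γ(n/2). For n=11, r=8: 68719476736·π^5/945 ≈ 2.22535e+10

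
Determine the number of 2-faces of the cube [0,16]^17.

An n-cube has C(n,k)·2^(n-k) k-faces. Here C(17,2)·2^15 = 136·32768 = 4456448.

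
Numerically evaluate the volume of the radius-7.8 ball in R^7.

Volume = π^{7/2}·(7.8)^7/Γ(9/2) ≈ 8.29932e+06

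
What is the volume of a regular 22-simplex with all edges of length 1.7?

For a regular n-simplex with edge a, V = (a^n / n!)·√((n+1)/2^n). With a=1.7, n=22: V ≈ 2.44705e-19.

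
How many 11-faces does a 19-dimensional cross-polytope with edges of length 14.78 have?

Each 11-face is the convex hull of 12 vertices, one chosen as ±e_i from each of 12 distinct axes: 2^12·C(19,12) = 206389248.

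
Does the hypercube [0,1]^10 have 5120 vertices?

False. The 10-cube has 2^10 = 1024 vertices.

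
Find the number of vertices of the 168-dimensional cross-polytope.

The vertices are ±e_1, ..., ±e_168, so there are 2·168 = 336.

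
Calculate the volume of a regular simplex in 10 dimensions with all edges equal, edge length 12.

V = (12^10 / 10!) · √((10+1) / 2^10) ≈ 1768.46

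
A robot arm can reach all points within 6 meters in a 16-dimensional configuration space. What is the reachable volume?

V_16(6) = π^(16/2) · (6)^16 / Γ(16/2 + 1) = 2448880128·π^8/35 ≈ 6.63894e+11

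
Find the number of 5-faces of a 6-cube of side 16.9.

Number of 5-faces = C(6,5) · 2^(6-5) = 6 · 2 = 12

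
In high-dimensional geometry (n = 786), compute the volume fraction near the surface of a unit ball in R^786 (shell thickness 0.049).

1 - (1-0.049)^786 ≈ 1 - 7.078e-18 ≈ 100.000000%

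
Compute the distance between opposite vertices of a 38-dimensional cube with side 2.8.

d = √(2.8² + 2.8² + ... + 2.8²) [38 terms] = √(38·2.8²) = 2.8√38 ≈ 17.2604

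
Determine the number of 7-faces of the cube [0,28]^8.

Number of 7-faces = C(8,7) · 2^(8-7) = 8 · 2 = 16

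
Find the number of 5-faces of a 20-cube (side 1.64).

f_5(20-cube) = (20 choose 5) · 2^15 = 508035072.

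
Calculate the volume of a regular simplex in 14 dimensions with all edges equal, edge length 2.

V_14 = √(15) · 2^14 / (14! · 2^(14/2)) ≈ 5.68653e-09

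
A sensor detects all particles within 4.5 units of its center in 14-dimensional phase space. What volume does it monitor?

The n-ball volume is π^(n/2)·r^n/Γ(n/2+1). With n=14, r=4.5: V = 2541865828329·π^7/9175040 ≈ 8.36746e+08.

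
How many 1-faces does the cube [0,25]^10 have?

Each of the 2^10 = 1024 vertices has degree 10; total edges = 10·2^10/2 = 5120.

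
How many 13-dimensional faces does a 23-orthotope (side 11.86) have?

Number of 13-faces = C(23,13) · 2^(23-13) = 1144066 · 1024 = 1171523584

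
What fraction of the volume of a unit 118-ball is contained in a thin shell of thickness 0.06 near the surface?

Shell fraction = 1 - (1-0.06)^118 ≈ 0.999325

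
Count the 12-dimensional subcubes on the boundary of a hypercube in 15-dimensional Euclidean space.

Choose 12 of 15 axes to span the face (C(15,12) = 455 ways), then fix each of the remaining 3 coordinates at one of its two extreme values (2^3 = 8 ways): 455·8 = 3640.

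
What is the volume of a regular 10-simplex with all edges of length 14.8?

V = (14.8^10 / 10!) · √((10+1) / 2^10) ≈ 14401.3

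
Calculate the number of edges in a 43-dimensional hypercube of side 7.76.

The 43-cube has n·2^(n-1) = 43·2^42 = 43·4398046511104 = 189115999977472 edges.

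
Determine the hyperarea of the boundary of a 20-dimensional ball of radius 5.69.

S_20(5.69) = 2·π^(20/2)·(5.69)^19 / Γ(20/2) ≈ 1.14789e+14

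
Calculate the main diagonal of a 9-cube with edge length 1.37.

The space diagonal of an n-cube of side s is s√n. Here 1.37·√9 = 4.11.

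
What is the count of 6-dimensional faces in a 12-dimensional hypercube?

f_6(12-cube) = (12 choose 6) · 2^6 = 59136.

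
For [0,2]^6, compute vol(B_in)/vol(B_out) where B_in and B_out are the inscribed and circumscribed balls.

Volume scales as r^n, and r_in/r_out = 1/√6, giving (1/√6)^6 ≈ 0.00462963.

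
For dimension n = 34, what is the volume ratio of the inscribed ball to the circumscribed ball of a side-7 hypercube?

Volume scales as r^n, and r_in/r_out = 1/√34, giving (1/√34)^34 ≈ 9.22271e-27.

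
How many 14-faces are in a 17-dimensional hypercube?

An n-cube has C(n,k)·2^(n-k) k-faces. Here C(17,14)·2^3 = 680·8 = 5440.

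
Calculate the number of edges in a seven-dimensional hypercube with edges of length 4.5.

The 7-cube has n·2^(n-1) = 7·2^6 = 7·64 = 448 edges.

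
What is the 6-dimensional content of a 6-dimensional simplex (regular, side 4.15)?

Volume = 4.15^6 · √(7/2^6) / 6! ≈ 2.34647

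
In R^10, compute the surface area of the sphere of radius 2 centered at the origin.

The surface area of an n-ball is 2π^(n/2) r^(n-1) / Γ(n/2). For n=10, r=2: 128·π^5/3 ≈ 13056.8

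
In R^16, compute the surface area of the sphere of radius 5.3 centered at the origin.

|∂B_16(5.3)| ≈ 2.75383e+11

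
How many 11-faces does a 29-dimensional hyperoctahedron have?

Number of 11-faces = 2^(11+1) · C(29,11+1) = 4096 · 51895935 = 212565749760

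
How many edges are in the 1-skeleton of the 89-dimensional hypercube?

Number of 1-faces = C(89,1)·2^(89-1) = 89·309485009821345068724781056 = 27544165874099711116505513984.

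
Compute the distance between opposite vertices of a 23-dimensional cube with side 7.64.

d = √(7.64² + 7.64² + ... + 7.64²) [23 terms] = √(23·7.64²) = 7.64√23 ≈ 36.6402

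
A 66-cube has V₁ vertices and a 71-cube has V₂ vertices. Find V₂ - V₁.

V₁ = 2^66 = 73786976294838206464. V₂ = 2^71 = 2361183241434822606848. V₂ - V₁ = 2287396265139984400384.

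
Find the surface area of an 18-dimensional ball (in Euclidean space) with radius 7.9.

The surface area of an n-ball is 2π^(n/2) r^(n-1) / Γ(n/2). For n=18, r=7.9: 2.68855e+15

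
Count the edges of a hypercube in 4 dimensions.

Number of 1-faces = C(4,1)·2^(4-1) = 4·8 = 32.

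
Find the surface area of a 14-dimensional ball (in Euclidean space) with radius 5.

S_14(5) = 2·π^(14/2)·(5)^13 / Γ(14/2) = 244140625·π^7/72 ≈ 1.02413e+10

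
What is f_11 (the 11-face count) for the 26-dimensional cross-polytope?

An n-cross-polytope has 2^(k+1)·C(n,k+1) k-faces. Here 2^12·C(26,12) = 4096·9657700 = 39557939200.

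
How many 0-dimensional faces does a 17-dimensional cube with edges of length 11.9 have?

An n-cube has C(n,k)·2^(n-k) k-faces. Here C(17,0)·2^17 = 1·131072 = 131072.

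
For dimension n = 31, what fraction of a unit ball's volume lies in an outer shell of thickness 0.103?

1 - (1-0.103)^31 ≈ 0.965599 ≈ 96.56%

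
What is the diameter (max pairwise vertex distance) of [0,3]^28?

Diagonal = √28 · 3 ≈ 15.8745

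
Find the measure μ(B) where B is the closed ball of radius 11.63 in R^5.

Volume = π^{5/2}·(11.63)^5/Γ(7/2) ≈ 1.11995e+06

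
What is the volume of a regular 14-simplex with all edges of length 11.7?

V_14 = √(15) · 11.7^14 / (14! · 2^(14/2)) ≈ 312.629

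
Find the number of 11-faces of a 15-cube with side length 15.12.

Number of 11-faces = C(15,11) · 2^(15-11) = 1365 · 16 = 21840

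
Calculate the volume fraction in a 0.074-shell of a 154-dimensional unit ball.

Shell fraction = 1 - (1-0.074)^154 ≈ 0.999993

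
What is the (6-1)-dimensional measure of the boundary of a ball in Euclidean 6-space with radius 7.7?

|∂B_6(7.7)| ≈ 839273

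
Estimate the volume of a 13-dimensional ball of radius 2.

The n-ball volume is π^(n/2)·r^n/Γ(n/2+1). With n=13, r=2: V = 1048576·π^6/135135 ≈ 7459.87.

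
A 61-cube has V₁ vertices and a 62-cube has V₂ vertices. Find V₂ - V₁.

V₁ = 2^61 = 2305843009213693952. V₂ = 2^62 = 4611686018427387904. V₂ - V₁ = 2305843009213693952.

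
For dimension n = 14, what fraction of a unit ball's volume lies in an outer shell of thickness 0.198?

1 - (1-0.198)^14 ≈ 0.954455 ≈ 95.45%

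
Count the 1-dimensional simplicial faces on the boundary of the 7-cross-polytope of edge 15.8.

Number of 1-faces = 2^(1+1) · C(7,1+1) = 4 · 21 = 84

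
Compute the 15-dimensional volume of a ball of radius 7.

The n-ball volume is π^(n/2)·r^n/Γ(n/2+1). With n=15, r=7: V = 173625106649344·π^7/289575 ≈ 1.81093e+12.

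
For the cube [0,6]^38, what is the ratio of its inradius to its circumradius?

For an n-cube of any side s, the inradius is s/2 and the circumradius is s√n/2, so the ratio is 1/√38 ≈ 0.162221.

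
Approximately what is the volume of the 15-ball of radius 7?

The n-ball volume is π^(n/2)·r^n/Γ(n/2+1). With n=15, r=7: V = 173625106649344·π^7/289575 ≈ 1.81093e+12.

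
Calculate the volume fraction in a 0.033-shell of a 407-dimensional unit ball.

Shell fraction = 1 - (1-0.033)^407 ≈ 0.999998829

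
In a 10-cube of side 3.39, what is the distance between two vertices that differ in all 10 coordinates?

The space diagonal of an n-cube of side s is s√n. Here 3.39·√10 ≈ 10.7201.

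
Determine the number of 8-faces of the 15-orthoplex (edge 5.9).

f_8(15-orthoplex) = 2^9 · (15 choose 9) = 2562560.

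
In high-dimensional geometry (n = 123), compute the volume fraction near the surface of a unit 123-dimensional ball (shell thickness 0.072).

1 - (1-0.072)^123 ≈ 0.999898 ≈ 99.9898%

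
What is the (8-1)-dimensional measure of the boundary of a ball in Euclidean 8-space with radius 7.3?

S = n·V_n(r)/r = 8·V_8(7.3)/7.3 (volume-to-surface relation), giving 3.58706e+07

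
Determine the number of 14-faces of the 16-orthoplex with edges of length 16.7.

Number of 14-faces = 2^(14+1) · C(16,14+1) = 32768 · 16 = 524288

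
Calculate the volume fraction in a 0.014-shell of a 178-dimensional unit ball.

V(inner)/V(outer) = ((1-0.014)/1)^178 ≈ 0.0813, so the shell fraction is 0.9187.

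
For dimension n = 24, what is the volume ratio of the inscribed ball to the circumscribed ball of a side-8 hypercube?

V_in / V_out = (r_in/r_out)^24 = (1/√24)^24 = 24^(-24/2) ≈ 2.7382e-17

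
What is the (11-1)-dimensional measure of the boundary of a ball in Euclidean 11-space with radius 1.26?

|∂B_11(1.26)| ≈ 209.027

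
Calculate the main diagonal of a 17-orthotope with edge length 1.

Diagonal = √17 · 1 ≈ 4.12311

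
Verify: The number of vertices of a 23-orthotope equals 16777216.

False. The 23-cube has 2^23 = 8388608 vertices.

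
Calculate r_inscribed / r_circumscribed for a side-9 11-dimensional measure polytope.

r_in = 9/2 (half the side); r_out = 9√11/2 (half the diagonal). Ratio = 1/√11 ≈ 0.301511.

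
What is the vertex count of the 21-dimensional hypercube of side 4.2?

The 21-cube has 2^21 = 2097152 vertices.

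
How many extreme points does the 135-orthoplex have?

An n-cross-polytope has 2n vertices; here n = 135, giving 270.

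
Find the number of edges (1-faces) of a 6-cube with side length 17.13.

Number of 1-faces = C(6,1) · 2^(6-1) = 6 · 32 = 192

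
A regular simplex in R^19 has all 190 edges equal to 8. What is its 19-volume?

Volume = 8^19 · √(20/2^19) / 19! ≈ 0.0073172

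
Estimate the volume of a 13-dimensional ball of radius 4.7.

Volume = π^{13/2}·(4.7)^13/Γ(15/2) ≈ 4.97294e+08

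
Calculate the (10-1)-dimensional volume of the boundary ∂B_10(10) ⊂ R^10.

|∂B_10(10)| = 250000000·π^5/3 ≈ 2.55016e+10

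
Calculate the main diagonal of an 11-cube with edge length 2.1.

||(2.1,2.1,...,2.1)|| = √(11)·2.1 ≈ 6.96491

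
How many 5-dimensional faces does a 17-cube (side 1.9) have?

Number of 5-faces = C(17,5) · 2^(17-5) = 6188 · 4096 = 25346048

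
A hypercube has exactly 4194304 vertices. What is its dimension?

n = log_2(4194304) = 22.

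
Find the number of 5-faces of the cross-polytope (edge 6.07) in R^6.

Number of 5-faces = 2^(5+1) · C(6,5+1) = 64 · 1 = 64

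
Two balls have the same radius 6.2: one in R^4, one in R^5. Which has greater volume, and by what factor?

V_4(6.2) ≈ 7291.83, V_5(6.2) ≈ 48223.3. The 5-ball is larger by a factor of 6.613.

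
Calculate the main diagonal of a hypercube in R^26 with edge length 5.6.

The space diagonal of an n-cube of side s is s√n. Here 5.6·√26 ≈ 28.5545.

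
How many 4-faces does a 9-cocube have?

Number of 4-faces = 2^(4+1) · C(9,4+1) = 32 · 126 = 4032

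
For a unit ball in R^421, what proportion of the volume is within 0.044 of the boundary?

Shell fraction = 1 - (1-0.044)^421 ≈ 0.9999999941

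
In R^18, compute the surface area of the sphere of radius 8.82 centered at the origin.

The surface area of an n-ball is 2π^(n/2) r^(n-1) / Γ(n/2). For n=18, r=8.82: 1.74914e+16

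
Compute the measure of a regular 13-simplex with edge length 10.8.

V = (10.8^13 / 13!) · √((13+1) / 2^13) ≈ 180.55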